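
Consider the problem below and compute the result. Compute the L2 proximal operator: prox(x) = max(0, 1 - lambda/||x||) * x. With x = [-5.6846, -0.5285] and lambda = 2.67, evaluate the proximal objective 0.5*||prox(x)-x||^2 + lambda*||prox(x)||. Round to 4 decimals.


Step 1: Compute ||x||.
||x|| = 5.7091
Step 2: Compute scaling factor.
scale = max(0, 1 - 2.67/5.7091) = 0.5323
Step 3: prox(x) = [-3.0261, -0.2813]
||prox(x)|| = 3.0391
Step 4: Proximal objective.
0.5*||prox-x||^2 = 3.5645
lambda*||prox|| = 8.1144
Total = 11.6789


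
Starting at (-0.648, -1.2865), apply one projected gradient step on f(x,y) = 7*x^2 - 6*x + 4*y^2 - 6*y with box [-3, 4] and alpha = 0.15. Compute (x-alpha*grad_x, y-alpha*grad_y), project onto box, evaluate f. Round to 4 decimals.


Step 1: Compute gradient at (-0.648, -1.2865).
grad_x = 2*7*-0.648 - 6 = -15.072
grad_y = 2*4*-1.2865 - 6 = -16.292
Step 2: Gradient step.
x_raw = -0.648 - 0.15*-15.072 = 1.6128
y_raw = -1.2865 - 0.15*-16.292 = 1.1573
Step 3: Project onto [-3, 4].
x_proj = clip(1.6128) = 1.6128
y_proj = clip(1.1573) = 1.1573
Step 4: Evaluate f.
f(1.6128, 1.1573) = 6.9446


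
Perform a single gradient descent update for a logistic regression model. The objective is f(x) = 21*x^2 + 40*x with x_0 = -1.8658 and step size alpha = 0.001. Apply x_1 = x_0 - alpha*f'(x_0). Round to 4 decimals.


We compute the gradient at x_0 and apply the update.
f'(x) = 42*x + 40
f'(-1.8658) = 42*-1.8658 + 40 = -38.3636
x_1 = -1.8658 - 0.001*-38.3636 = -1.8274


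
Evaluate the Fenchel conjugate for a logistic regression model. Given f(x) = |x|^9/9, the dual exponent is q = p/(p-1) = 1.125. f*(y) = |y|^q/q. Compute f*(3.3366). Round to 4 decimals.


The conjugate exponent q satisfies 1/p + 1/q = 1.
p = 9, so q = 9/(9 - 1) = 1.125
|y|^q = 3.3366^1.125 = 3.879
f*(3.3366) = 3.879 / 1.125 = 3.448


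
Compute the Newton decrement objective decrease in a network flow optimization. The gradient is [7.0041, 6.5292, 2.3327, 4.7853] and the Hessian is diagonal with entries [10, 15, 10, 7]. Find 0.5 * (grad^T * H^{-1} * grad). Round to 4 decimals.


Step 1: H is diagonal, so H^(-1) * g = [0.7004, 0.4353, 0.2333, 0.6836].
Step 2: g^T H^(-1) g = sum_i g_i^2 / H_ii
  = (7.0041)^2/10 + (6.5292)^2/15 + (2.3327)^2/10 + (4.7853)^2/7
  = 4.9057 + 2.842 + 0.5441 + 3.2713 = 11.5632
Step 3: Objective decrease = 0.5 * g^T H^(-1) g = 5.7816


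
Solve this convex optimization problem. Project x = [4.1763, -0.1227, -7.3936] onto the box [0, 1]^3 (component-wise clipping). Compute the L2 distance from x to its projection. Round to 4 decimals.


Project each component onto [0, 1].
clip(4.1763) = 1.0, clip(-0.1227) = 0.0, clip(-7.3936) = 0.0
Projection = [1.0, 0.0, 0.0]
Squared diffs: [10.0889, 0.0151, 54.6653]
Distance = sqrt(64.7693) = 8.0479


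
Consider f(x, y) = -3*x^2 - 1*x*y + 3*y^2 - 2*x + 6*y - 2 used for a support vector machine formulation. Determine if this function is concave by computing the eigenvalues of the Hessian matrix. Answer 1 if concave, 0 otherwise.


The Hessian of f(x,y) = -3*x^2 - 1*x*y + 3*y^2 - 2*x + 6*y - 2 is:
H = [[-6, -1], [-1, 6]]
Trace = -6 + 6 = 0
Determinant = -6*6 - (-1)^2 = -37
Discriminant = (0)^2 - 4*-37 = 148.0
Eigenvalues: lambda_1 = -6.0828, lambda_2 = 6.0828
The function is not concave.

0


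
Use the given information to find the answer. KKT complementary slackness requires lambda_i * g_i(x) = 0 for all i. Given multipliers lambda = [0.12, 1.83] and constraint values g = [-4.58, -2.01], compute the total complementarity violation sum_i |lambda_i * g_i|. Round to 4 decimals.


KKT complementary slackness check:
lambda_1 * g_1 = 0.12 * -4.58 = -0.5496
lambda_2 * g_2 = 1.83 * -2.01 = -3.6783
Total violation = 0.5496 + 3.6783 = 4.2279


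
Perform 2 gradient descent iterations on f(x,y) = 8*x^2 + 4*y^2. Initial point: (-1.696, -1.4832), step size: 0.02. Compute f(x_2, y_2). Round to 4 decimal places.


Gradient descent on f(x,y) = 8*x^2 + 4*y^2.
Starting point: (-1.696, -1.4832), alpha = 0.02
Step 1: grad_x = 2*8*-1.696 = -27.136, grad_y = 2*4*-1.4832 = -11.8656
  x_1 = -1.696 - 0.02*-27.136 = -1.1533
  y_1 = -1.4832 - 0.02*-11.8656 = -1.2459
Step 2: grad_x = 2*8*-1.1533 = -18.4525, grad_y = 2*4*-1.2459 = -9.9671
  x_2 = -1.1533 - 0.02*-18.4525 = -0.7842
  y_2 = -1.2459 - 0.02*-9.9671 = -1.0465
f(-0.7842, -1.0465) = 8*(-0.7842)^2 + 4*(-1.0465)^2 = 9.3012


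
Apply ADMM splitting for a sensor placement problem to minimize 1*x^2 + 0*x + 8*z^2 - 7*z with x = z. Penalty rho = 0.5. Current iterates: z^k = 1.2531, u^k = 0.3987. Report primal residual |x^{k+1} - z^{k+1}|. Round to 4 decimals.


ADMM iteration with rho = 0.5, z^k = 1.2531, u^k = 0.3987
Step 1: x-update.
Minimize 1*x^2 + 0*x + (0.5/2)*(x - 1.2531 + 0.3987)^2
FOC: (2*1 + 0.5)*x = 0 + 0.5*(1.2531 - 0.3987)
x^{k+1} = 0.1709
Step 2: z-update.
Minimize 8*z^2 - 7*z + (0.5/2)*(0.1709 - z + 0.3987)^2
FOC: (2*8 + 0.5)*z = 7 + 0.5*(0.1709 + 0.3987)
z^{k+1} = 0.4415
Step 3: u-update.
u^{k+1} = 0.3987 + 0.1709 - 0.4415 = 0.1281
Step 4: Primal residual = |0.1709 - 0.4415| = 0.2706


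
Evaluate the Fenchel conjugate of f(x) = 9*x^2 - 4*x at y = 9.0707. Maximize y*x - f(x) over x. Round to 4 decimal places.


f*(y) = sup_x {y*x - a*x^2 - b*x} = sup_x {(y-b)*x - a*x^2}
FOC: (y - b) - 2a*x = 0 => x* = (y - b)/(2a)
x* = (9.0707 + 4)/(2*9) = 0.7262
f*(9.0707) = (y-b)^2/(4a) = (9.0707 + 4)^2/(4*9)
= 170.8432/36 = 4.7456


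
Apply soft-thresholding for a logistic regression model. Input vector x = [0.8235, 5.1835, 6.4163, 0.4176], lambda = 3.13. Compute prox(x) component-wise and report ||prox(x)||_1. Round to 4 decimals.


Soft-thresholding with lambda = 3.13:
prox(0.8235) = sign(0.8235)*max(|0.8235| - 3.13, 0) = 0.0
prox(5.1835) = sign(5.1835)*max(|5.1835| - 3.13, 0) = 2.0535
prox(6.4163) = sign(6.4163)*max(|6.4163| - 3.13, 0) = 3.2863
prox(0.4176) = sign(0.4176)*max(|0.4176| - 3.13, 0) = 0.0
prox(x) = [0.0, 2.0535, 3.2863, 0.0]
||prox(x)||_1 = 0.0 + 2.0535 + 3.2863 + 0.0 = 5.3398


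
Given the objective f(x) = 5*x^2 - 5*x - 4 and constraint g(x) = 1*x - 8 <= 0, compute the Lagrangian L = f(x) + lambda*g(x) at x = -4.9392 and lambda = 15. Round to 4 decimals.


Step 1: Evaluate f(x).
f(-4.9392) = 5*(-4.9392)^2 - 5*(-4.9392) - 4 = 142.6745
Step 2: Evaluate g(x).
g(-4.9392) = 1*-4.9392 - 8 = -12.9392
Step 3: Compute Lagrangian.
L = 142.6745 + 15*-12.9392 = -51.4135


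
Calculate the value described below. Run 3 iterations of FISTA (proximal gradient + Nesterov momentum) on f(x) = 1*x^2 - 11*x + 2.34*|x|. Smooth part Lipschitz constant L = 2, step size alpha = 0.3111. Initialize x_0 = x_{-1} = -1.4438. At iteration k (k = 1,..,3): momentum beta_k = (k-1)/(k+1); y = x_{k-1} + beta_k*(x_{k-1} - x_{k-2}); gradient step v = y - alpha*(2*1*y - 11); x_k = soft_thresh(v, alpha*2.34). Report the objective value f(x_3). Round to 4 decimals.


FISTA on f(x) = 1*x^2 - 11*x + 2.34*|x|
L = 2, alpha = 0.3111
Iteration 1: beta = 0.0, y = -1.4438 + 0.0*(-1.4438 + 1.4438) = -1.4438
  grad(y) = -13.8876, v = y - alpha*grad = 2.8766
  prox(v) = soft_thresh(2.8766, 0.728) = 2.1487
Iteration 2: beta = 0.3333, y = 2.1487 + 0.3333*(2.1487 + 1.4438) = 3.3461
  grad(y) = -4.3077, v = y - alpha*grad = 4.6863
  prox(v) = soft_thresh(4.6863, 0.728) = 3.9583
Iteration 3: beta = 0.5, y = 3.9583 + 0.5*(3.9583 - 2.1487) = 4.8631
  grad(y) = -1.2738, v = y - alpha*grad = 5.2594
  prox(v) = soft_thresh(5.2594, 0.728) = 4.5314
f(x_3) = 1*4.5314^2 - 11*4.5314 + 2.34*|4.5314| = -18.7083


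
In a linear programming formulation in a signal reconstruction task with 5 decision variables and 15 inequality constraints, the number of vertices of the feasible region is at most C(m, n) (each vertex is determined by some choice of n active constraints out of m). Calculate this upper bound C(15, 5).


Each vertex corresponds to some choice of n active constraints out of m, so the number of vertices is at most C(m, n) = m! / (n!(m-n)!).
m = 15, n = 5
Numerator: 15 * 14 * 13 * 12 * 11
Denominator: 5! = 120
C(15, 5) = 3003


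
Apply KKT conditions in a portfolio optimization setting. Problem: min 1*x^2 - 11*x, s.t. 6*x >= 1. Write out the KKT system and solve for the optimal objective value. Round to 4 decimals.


Step 1: Try lambda = 0 (constraint inactive).
Stationarity: 2*1*x - 11 = 0
x* = 11/(2*1) = 5.5
Check constraint: 6*5.5 = 33.0 >= 1 -- satisfied.
Step 2: Compute optimal value.
f(x*) = 1*5.5^2 - 11*5.5 = -30.25


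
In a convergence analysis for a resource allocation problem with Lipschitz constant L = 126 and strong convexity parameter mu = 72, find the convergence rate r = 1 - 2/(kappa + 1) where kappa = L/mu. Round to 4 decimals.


Step 1: Compute the condition number.
kappa = L/mu = 126/72 = 1.75
Step 2: Compute the convergence rate.
r = 1 - 2/(kappa + 1) = 1 - 2*mu/(L + mu) = (L - mu)/(L + mu) = 54/198 = 0.2727


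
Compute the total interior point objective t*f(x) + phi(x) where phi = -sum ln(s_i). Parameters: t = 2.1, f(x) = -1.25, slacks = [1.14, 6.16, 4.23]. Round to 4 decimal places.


Step 1: Compute log-barrier.
ln values: [0.131, 1.8181, 1.4422]
phi = -(0.131 + 1.8181 + 1.4422) = -3.3913
Step 2: Compute augmented objective.
t*f(x) = 2.1*-1.25 = -2.625
Total = -2.625 - 3.3913 = -6.0163


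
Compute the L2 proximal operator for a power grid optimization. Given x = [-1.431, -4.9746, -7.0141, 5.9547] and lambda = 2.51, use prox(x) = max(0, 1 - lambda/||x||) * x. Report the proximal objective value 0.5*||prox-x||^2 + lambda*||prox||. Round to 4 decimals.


Step 1: Compute ||x||.
||x|| = 10.557
Step 2: Compute scaling factor.
scale = max(0, 1 - 2.51/10.557) = 0.7622
Step 3: prox(x) = [-1.0908, -3.7919, -5.3465, 4.5389]
||prox(x)|| = 8.047
Step 4: Proximal objective.
0.5*||prox-x||^2 = 3.1501
lambda*||prox|| = 20.198
Total = 23.348


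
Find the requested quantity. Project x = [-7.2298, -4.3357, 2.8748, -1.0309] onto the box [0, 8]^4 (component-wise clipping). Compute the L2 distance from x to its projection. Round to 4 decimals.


Project each component onto [0, 8].
clip(-7.2298) = 0.0, clip(-4.3357) = 0.0, clip(2.8748) = 2.8748, clip(-1.0309) = 0.0
Projection = [0.0, 0.0, 2.8748, 0.0]
Squared diffs: [52.27, 18.7983, 0.0, 1.0628]
Distance = sqrt(72.1311) = 8.493


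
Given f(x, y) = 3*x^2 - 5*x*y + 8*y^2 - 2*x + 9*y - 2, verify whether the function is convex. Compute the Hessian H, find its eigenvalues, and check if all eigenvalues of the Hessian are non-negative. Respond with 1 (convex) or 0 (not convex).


The Hessian of f(x,y) = 3*x^2 - 5*x*y + 8*y^2 - 2*x + 9*y - 2 is:
H = [[6, -5], [-5, 16]]
Trace = 6 + 16 = 22
Determinant = 6*16 - (-5)^2 = 71
Discriminant = (22)^2 - 4*71 = 200.0
Eigenvalues: lambda_1 = 3.9289, lambda_2 = 18.0711
The function is convex.

1


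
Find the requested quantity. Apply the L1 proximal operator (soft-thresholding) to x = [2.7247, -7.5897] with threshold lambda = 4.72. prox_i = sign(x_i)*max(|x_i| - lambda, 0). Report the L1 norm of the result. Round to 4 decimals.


Soft-thresholding with lambda = 4.72:
prox(2.7247) = sign(2.7247)*max(|2.7247| - 4.72, 0) = 0.0
prox(-7.5897) = sign(-7.5897)*max(|-7.5897| - 4.72, 0) = -2.8697
prox(x) = [0.0, -2.8697]
||prox(x)||_1 = 0.0 + 2.8697 = 2.8697


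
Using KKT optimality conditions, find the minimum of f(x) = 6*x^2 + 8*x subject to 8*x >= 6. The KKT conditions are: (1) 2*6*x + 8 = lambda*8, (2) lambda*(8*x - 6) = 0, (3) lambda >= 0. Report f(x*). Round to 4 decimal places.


Step 1: Try lambda = 0 (constraint inactive).
x_unc = -8/(2*6) = -0.6667
Check: 8*-0.6667 = -5.3336 < 6 -- violated!
Step 2: Constraint must be active: 8*x = 6
x* = 6/8 = 0.75
lambda = (2*6*0.75 + 8)/8 = 2.125
Step 3: Compute optimal value.
f(x*) = 6*0.75^2 + 8*0.75 = 9.375


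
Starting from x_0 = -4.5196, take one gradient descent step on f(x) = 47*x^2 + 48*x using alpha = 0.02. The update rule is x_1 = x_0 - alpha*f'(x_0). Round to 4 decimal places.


We compute the gradient at x_0 and apply the update.
f'(x) = 94*x + 48
f'(-4.5196) = 94*-4.5196 + 48 = -376.8424
x_1 = -4.5196 - 0.02*-376.8424 = 3.0172


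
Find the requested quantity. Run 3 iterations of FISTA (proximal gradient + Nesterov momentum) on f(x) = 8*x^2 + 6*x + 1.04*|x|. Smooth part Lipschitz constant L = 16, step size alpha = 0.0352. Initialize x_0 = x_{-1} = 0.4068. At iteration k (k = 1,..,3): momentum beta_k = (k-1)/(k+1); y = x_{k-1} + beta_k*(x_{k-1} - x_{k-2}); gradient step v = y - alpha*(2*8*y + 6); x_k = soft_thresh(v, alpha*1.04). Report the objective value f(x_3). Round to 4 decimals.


FISTA on f(x) = 8*x^2 + 6*x + 1.04*|x|
L = 16, alpha = 0.0352
Iteration 1: beta = 0.0, y = 0.4068 + 0.0*(0.4068 - 0.4068) = 0.4068
  grad(y) = 12.5088, v = y - alpha*grad = -0.0335
  prox(v) = soft_thresh(-0.0335, 0.0366) = 0.0
Iteration 2: beta = 0.3333, y = 0.0 + 0.3333*(0.0 - 0.4068) = -0.1356
  grad(y) = 3.8304, v = y - alpha*grad = -0.2704
  prox(v) = soft_thresh(-0.2704, 0.0366) = -0.2338
Iteration 3: beta = 0.5, y = -0.2338 + 0.5*(-0.2338 - 0.0) = -0.3507
  grad(y) = 0.3883, v = y - alpha*grad = -0.3644
  prox(v) = soft_thresh(-0.3644, 0.0366) = -0.3278
f(x_3) = 8*(-0.3278)^2 + 6*(-0.3278) + 1.04*|-0.3278| = -0.7663


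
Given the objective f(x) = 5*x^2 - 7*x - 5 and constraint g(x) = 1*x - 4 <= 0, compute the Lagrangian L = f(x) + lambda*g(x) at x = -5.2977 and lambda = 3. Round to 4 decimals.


Step 1: Evaluate f(x).
f(-5.2977) = 5*(-5.2977)^2 - 7*(-5.2977) - 5 = 172.412
Step 2: Evaluate g(x).
g(-5.2977) = 1*-5.2977 - 4 = -9.2977
Step 3: Compute Lagrangian.
L = 172.412 + 3*-9.2977 = 144.5189


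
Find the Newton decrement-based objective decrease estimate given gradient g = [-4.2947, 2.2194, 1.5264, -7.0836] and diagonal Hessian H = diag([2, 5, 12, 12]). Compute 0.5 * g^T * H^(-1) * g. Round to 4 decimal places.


Step 1: H is diagonal, so H^(-1) * g = [-2.1474, 0.4439, 0.1272, -0.5903].
Step 2: g^T H^(-1) g = sum_i g_i^2 / H_ii
  = (-4.2947)^2/2 + (2.2194)^2/5 + (1.5264)^2/12 + (-7.0836)^2/12
  = 9.2222 + 0.9851 + 0.1942 + 4.1814 = 14.583
Step 3: Objective decrease = 0.5 * g^T H^(-1) g = 7.2915


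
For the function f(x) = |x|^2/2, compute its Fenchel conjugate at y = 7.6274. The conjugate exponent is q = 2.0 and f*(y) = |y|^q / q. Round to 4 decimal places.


The conjugate exponent q satisfies 1/p + 1/q = 1.
p = 2, so q = 2/(2 - 1) = 2.0
|y|^q = 7.6274^2.0 = 58.1772
f*(7.6274) = 58.1772 / 2.0 = 29.0886


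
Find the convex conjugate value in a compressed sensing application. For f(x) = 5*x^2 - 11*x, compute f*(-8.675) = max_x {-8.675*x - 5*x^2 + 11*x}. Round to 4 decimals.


f*(y) = sup_x {y*x - a*x^2 - b*x} = sup_x {(y-b)*x - a*x^2}
FOC: (y - b) - 2a*x = 0 => x* = (y - b)/(2a)
x* = (-8.675 + 11)/(2*5) = 0.2325
f*(-8.675) = (y-b)^2/(4a) = (-8.675 + 11)^2/(4*5)
= 5.4056/20 = 0.2703


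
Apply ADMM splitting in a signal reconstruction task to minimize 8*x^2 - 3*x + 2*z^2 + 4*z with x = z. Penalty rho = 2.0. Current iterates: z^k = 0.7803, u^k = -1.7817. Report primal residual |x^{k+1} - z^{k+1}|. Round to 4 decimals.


ADMM iteration with rho = 2.0, z^k = 0.7803, u^k = -1.7817
Step 1: x-update.
Minimize 8*x^2 - 3*x + (2.0/2)*(x - 0.7803 - 1.7817)^2
FOC: (2*8 + 2.0)*x = 3 + 2.0*(0.7803 + 1.7817)
x^{k+1} = 0.4513
Step 2: z-update.
Minimize 2*z^2 + 4*z + (2.0/2)*(0.4513 - z - 1.7817)^2
FOC: (2*2 + 2.0)*z = -4 + 2.0*(0.4513 - 1.7817)
z^{k+1} = -1.1101
Step 3: u-update.
u^{k+1} = -1.7817 + 0.4513 + 1.1101 = -0.2202
Step 4: Primal residual = |0.4513 + 1.1101| = 1.5615


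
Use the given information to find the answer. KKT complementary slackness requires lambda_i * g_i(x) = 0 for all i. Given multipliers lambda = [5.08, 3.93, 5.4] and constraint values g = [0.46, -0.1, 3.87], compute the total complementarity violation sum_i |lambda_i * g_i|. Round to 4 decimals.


KKT complementary slackness check:
lambda_1 * g_1 = 5.08 * 0.46 = 2.3368
lambda_2 * g_2 = 3.93 * -0.1 = -0.393
lambda_3 * g_3 = 5.4 * 3.87 = 20.898
Total violation = 2.3368 + 0.393 + 20.898 = 23.6278


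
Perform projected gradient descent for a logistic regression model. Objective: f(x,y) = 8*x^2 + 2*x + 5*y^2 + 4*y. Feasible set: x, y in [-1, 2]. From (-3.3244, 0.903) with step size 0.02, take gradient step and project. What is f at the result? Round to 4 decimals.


Step 1: Compute gradient at (-3.3244, 0.903).
grad_x = 2*8*-3.3244 + 2 = -51.1904
grad_y = 2*5*0.903 + 4 = 13.03
Step 2: Gradient step.
x_raw = -3.3244 - 0.02*-51.1904 = -2.3006
y_raw = 0.903 - 0.02*13.03 = 0.6424
Step 3: Project onto [-1, 2].
x_proj = clip(-2.3006) = -1.0
y_proj = clip(0.6424) = 0.6424
Step 4: Evaluate f.
f(-1.0, 0.6424) = 10.633


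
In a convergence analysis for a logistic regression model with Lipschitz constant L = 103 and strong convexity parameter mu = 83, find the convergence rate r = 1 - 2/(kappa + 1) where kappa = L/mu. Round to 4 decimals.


Step 1: Compute the condition number.
kappa = L/mu = 103/83 = 1.241
Step 2: Compute the convergence rate.
r = 1 - 2/(kappa + 1) = 1 - 2*mu/(L + mu) = (L - mu)/(L + mu) = 20/186 = 0.1075


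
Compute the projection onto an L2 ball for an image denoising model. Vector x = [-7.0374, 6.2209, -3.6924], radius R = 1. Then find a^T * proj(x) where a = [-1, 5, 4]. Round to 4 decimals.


Step 1: Compute ||x|| (intermediates to 6 decimals).
||x|| = sqrt((-7.0374)^2 + 6.2209^2 + (-3.6924)^2) = 10.092493
Step 2: Project.
Since ||x|| > R, scale = R/||x|| = 1/10.092493 = 0.099084, proj(x) = scale * x
proj(x) = [-0.697294, 0.616392, -0.365858]
Step 3: Dot product.
a^T * proj(x) = -1*(-0.697294) + 5*0.616392 + 4*(-0.365858) = 2.3158


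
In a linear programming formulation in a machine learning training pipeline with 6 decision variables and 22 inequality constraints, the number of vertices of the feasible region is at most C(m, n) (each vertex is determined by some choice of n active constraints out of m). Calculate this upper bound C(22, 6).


Each vertex corresponds to some choice of n active constraints out of m, so the number of vertices is at most C(m, n) = m! / (n!(m-n)!).
m = 22, n = 6
Numerator: 22 * 21 * 20 * 19 * 18 * 17
Denominator: 6! = 720
C(22, 6) = 74613


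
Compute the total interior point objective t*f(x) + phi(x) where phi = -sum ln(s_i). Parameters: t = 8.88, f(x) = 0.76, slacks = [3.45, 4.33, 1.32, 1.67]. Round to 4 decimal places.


Step 1: Compute log-barrier.
ln values: [1.2384, 1.4656, 0.2776, 0.5128]
phi = -(1.2384 + 1.4656 + 0.2776 + 0.5128) = -3.4944
Step 2: Compute augmented objective.
t*f(x) = 8.88*0.76 = 6.7488
Total = 6.7488 - 3.4944 = 3.2544


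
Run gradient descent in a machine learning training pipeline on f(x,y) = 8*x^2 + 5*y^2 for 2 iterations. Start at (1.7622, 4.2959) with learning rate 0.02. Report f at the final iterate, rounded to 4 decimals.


Gradient descent on f(x,y) = 8*x^2 + 5*y^2.
Starting point: (1.7622, 4.2959), alpha = 0.02
Step 1: grad_x = 2*8*1.7622 = 28.1952, grad_y = 2*5*4.2959 = 42.959
  x_1 = 1.7622 - 0.02*28.1952 = 1.1983
  y_1 = 4.2959 - 0.02*42.959 = 3.4367
Step 2: grad_x = 2*8*1.1983 = 19.1727, grad_y = 2*5*3.4367 = 34.3672
  x_2 = 1.1983 - 0.02*19.1727 = 0.8148
  y_2 = 3.4367 - 0.02*34.3672 = 2.7494
f(0.8148, 2.7494) = 8*0.8148^2 + 5*2.7494^2 = 43.1071


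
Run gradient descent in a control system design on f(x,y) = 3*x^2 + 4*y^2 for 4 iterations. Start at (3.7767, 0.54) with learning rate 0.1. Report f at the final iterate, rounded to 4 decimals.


Gradient descent on f(x,y) = 3*x^2 + 4*y^2.
Starting point: (3.7767, 0.54), alpha = 0.1
Step 1: grad_x = 2*3*3.7767 = 22.6602, grad_y = 2*4*0.54 = 4.32
  x_1 = 3.7767 - 0.1*22.6602 = 1.5107
  y_1 = 0.54 - 0.1*4.32 = 0.108
Step 2: grad_x = 2*3*1.5107 = 9.0641, grad_y = 2*4*0.108 = 0.864
  x_2 = 1.5107 - 0.1*9.0641 = 0.6043
  y_2 = 0.108 - 0.1*0.864 = 0.0216
Step 3: grad_x = 2*3*0.6043 = 3.6256, grad_y = 2*4*0.0216 = 0.1728
  x_3 = 0.6043 - 0.1*3.6256 = 0.2417
  y_3 = 0.0216 - 0.1*0.1728 = 0.0043
Step 4: grad_x = 2*3*0.2417 = 1.4503, grad_y = 2*4*0.0043 = 0.0346
  x_4 = 0.2417 - 0.1*1.4503 = 0.0967
  y_4 = 0.0043 - 0.1*0.0346 = 0.0009
f(0.0967, 0.0009) = 3*0.0967^2 + 4*0.0009^2 = 0.028


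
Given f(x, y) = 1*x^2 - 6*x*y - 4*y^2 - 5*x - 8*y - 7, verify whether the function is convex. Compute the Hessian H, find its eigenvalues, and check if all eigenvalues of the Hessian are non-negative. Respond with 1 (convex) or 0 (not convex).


The Hessian of f(x,y) = 1*x^2 - 6*x*y - 4*y^2 - 5*x - 8*y - 7 is:
H = [[2, -6], [-6, -8]]
Trace = 2 - 8 = -6
Determinant = 2*-8 - (-6)^2 = -52
Discriminant = (-6)^2 - 4*-52 = 244.0
Eigenvalues: lambda_1 = -10.8102, lambda_2 = 4.8102
The function is not convex.

0


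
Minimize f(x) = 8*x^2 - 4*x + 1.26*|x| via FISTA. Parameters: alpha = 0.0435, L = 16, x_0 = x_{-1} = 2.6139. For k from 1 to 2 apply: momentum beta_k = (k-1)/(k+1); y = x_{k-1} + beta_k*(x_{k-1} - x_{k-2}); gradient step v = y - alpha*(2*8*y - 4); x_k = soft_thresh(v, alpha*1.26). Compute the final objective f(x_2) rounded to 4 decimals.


FISTA on f(x) = 8*x^2 - 4*x + 1.26*|x|
L = 16, alpha = 0.0435
Iteration 1: beta = 0.0, y = 2.6139 + 0.0*(2.6139 - 2.6139) = 2.6139
  grad(y) = 37.8224, v = y - alpha*grad = 0.9686
  prox(v) = soft_thresh(0.9686, 0.0548) = 0.9138
Iteration 2: beta = 0.3333, y = 0.9138 + 0.3333*(0.9138 - 2.6139) = 0.3471
  grad(y) = 1.5539, v = y - alpha*grad = 0.2795
  prox(v) = soft_thresh(0.2795, 0.0548) = 0.2247
f(x_2) = 8*0.2247^2 - 4*0.2247 + 1.26*|0.2247| = -0.2117


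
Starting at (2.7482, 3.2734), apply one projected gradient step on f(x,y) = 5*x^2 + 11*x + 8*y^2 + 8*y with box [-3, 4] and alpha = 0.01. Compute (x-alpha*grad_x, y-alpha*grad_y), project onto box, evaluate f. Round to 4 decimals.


Step 1: Compute gradient at (2.7482, 3.2734).
grad_x = 2*5*2.7482 + 11 = 38.482
grad_y = 2*8*3.2734 + 8 = 60.3744
Step 2: Gradient step.
x_raw = 2.7482 - 0.01*38.482 = 2.3634
y_raw = 3.2734 - 0.01*60.3744 = 2.6697
Step 3: Project onto [-3, 4].
x_proj = clip(2.3634) = 2.3634
y_proj = clip(2.6697) = 2.6697
Step 4: Evaluate f.
f(2.3634, 2.6697) = 132.2988


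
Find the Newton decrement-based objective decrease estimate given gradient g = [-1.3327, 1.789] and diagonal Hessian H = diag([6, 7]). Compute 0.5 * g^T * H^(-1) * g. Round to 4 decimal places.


Step 1: H is diagonal, so H^(-1) * g = [-0.2221, 0.2556].
Step 2: g^T H^(-1) g = sum_i g_i^2 / H_ii
  = (-1.3327)^2/6 + (1.789)^2/7
  = 0.296 + 0.4572 = 0.7532
Step 3: Objective decrease = 0.5 * g^T H^(-1) g = 0.3766


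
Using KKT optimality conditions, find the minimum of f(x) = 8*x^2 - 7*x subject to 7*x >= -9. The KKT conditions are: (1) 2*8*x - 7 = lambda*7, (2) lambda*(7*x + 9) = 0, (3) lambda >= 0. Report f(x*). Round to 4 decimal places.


Step 1: Try lambda = 0 (constraint inactive).
Stationarity: 2*8*x - 7 = 0
x* = 7/(2*8) = 0.4375
Check constraint: 7*0.4375 = 3.0625 >= -9 -- satisfied.
Step 2: Compute optimal value.
f(x*) = 8*0.4375^2 - 7*0.4375 = -1.5313


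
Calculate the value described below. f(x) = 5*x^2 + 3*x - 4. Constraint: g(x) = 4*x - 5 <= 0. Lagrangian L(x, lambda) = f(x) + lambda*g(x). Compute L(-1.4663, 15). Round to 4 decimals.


Step 1: Evaluate f(x).
f(-1.4663) = 5*(-1.4663)^2 + 3*(-1.4663) - 4 = 2.3513
Step 2: Evaluate g(x).
g(-1.4663) = 4*-1.4663 - 5 = -10.8652
Step 3: Compute Lagrangian.
L = 2.3513 + 15*-10.8652 = -160.6267


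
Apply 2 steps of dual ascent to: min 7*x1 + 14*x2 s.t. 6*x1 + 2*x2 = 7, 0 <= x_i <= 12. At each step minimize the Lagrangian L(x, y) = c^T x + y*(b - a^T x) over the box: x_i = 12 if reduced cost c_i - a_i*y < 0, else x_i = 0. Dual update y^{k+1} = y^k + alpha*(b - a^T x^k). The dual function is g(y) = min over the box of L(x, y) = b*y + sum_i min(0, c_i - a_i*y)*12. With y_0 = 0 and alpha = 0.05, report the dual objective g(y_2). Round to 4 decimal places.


Dual ascent for LP: min 7*x1 + 14*x2, 6*x1 + 2*x2 = 7, 0 <= x_i <= 12
Step 1: y^k = 0.0, reduced costs: (7.0, 14.0)
  x^k = (0.0, 0.0), subgradient = b - a^T x = 7.0
  y^{k+1} = 0.0 + 0.05*7.0 = 0.35
Step 2: y^k = 0.35, reduced costs: (4.9, 13.3)
  x^k = (0.0, 0.0), subgradient = b - a^T x = 7.0
  y^{k+1} = 0.35 + 0.05*7.0 = 0.7
Dual objective at y_2 = 0.7: reduced costs (2.8, 12.6), box minimizer x = (0.0, 0.0)
g(y_2) = b*y + (c1 - a1*y)*x1 + (c2 - a2*y)*x2 = 7*0.7 + 2.8*0.0 + 12.6*0.0 = 4.9 + 0.0 + 0.0 = 4.9


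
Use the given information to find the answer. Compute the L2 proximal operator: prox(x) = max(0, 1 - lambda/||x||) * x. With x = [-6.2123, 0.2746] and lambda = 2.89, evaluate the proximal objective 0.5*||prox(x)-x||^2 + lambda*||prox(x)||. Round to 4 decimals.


Step 1: Compute ||x||.
||x|| = 6.2184
Step 2: Compute scaling factor.
scale = max(0, 1 - 2.89/6.2184) = 0.5352
Step 3: prox(x) = [-3.3251, 0.147]
||prox(x)|| = 3.3284
Step 4: Proximal objective.
0.5*||prox-x||^2 = 4.1761
lambda*||prox|| = 9.6191
Total = 13.795


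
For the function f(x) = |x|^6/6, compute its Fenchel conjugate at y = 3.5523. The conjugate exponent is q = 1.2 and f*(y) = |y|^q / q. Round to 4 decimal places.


The conjugate exponent q satisfies 1/p + 1/q = 1.
p = 6, so q = 6/(6 - 1) = 1.2
|y|^q = 3.5523^1.2 = 4.5773
f*(3.5523) = 4.5773 / 1.2 = 3.8144


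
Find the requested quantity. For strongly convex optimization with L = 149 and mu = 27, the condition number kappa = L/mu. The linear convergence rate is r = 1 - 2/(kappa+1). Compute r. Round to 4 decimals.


Step 1: Compute the condition number.
kappa = L/mu = 149/27 = 5.5185
Step 2: Compute the convergence rate.
r = 1 - 2/(kappa + 1) = 1 - 2*mu/(L + mu) = (L - mu)/(L + mu) = 122/176 = 0.6932


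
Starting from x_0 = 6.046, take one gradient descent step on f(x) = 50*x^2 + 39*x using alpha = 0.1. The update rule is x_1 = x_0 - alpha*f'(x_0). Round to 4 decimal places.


We compute the gradient at x_0 and apply the update.
f'(x) = 100*x + 39
f'(6.046) = 100*6.046 + 39 = 643.6
x_1 = 6.046 - 0.1*643.6 = -58.314


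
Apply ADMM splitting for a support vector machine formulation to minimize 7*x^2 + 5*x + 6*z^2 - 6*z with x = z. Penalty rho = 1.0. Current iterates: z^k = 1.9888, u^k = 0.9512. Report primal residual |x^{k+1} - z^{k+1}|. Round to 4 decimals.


ADMM iteration with rho = 1.0, z^k = 1.9888, u^k = 0.9512
Step 1: x-update.
Minimize 7*x^2 + 5*x + (1.0/2)*(x - 1.9888 + 0.9512)^2
FOC: (2*7 + 1.0)*x = -5 + 1.0*(1.9888 - 0.9512)
x^{k+1} = -0.2642
Step 2: z-update.
Minimize 6*z^2 - 6*z + (1.0/2)*(-0.2642 - z + 0.9512)^2
FOC: (2*6 + 1.0)*z = 6 + 1.0*(-0.2642 + 0.9512)
z^{k+1} = 0.5144
Step 3: u-update.
u^{k+1} = 0.9512 - 0.2642 - 0.5144 = 0.1727
Step 4: Primal residual = |-0.2642 - 0.5144| = 0.7785


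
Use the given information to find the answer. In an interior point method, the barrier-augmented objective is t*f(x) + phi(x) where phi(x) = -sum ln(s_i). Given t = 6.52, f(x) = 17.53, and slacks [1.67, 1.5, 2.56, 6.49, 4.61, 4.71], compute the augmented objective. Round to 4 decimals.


Step 1: Compute log-barrier.
ln values: [0.5128, 0.4055, 0.94, 1.8703, 1.5282, 1.5497]
phi = -(0.5128 + 0.4055 + 0.94 + 1.8703 + 1.5282 + 1.5497) = -6.8065
Step 2: Compute augmented objective.
t*f(x) = 6.52*17.53 = 114.2956
Total = 114.2956 - 6.8065 = 107.4891


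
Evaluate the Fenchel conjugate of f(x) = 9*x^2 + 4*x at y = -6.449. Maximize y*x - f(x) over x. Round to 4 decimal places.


f*(y) = sup_x {y*x - a*x^2 - b*x} = sup_x {(y-b)*x - a*x^2}
FOC: (y - b) - 2a*x = 0 => x* = (y - b)/(2a)
x* = (-6.449 - 4)/(2*9) = -0.5805
f*(-6.449) = (y-b)^2/(4a) = (-6.449 - 4)^2/(4*9)
= 109.1816/36 = 3.0328


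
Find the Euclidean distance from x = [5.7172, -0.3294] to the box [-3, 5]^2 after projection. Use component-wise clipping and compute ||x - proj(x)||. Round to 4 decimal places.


Project each component onto [-3, 5].
clip(5.7172) = 5.0, clip(-0.3294) = -0.3294
Projection = [5.0, -0.3294]
Squared diffs: [0.5144, 0.0]
Distance = sqrt(0.5144) = 0.7172


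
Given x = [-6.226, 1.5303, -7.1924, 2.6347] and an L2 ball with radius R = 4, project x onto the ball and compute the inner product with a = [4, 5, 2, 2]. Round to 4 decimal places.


Step 1: Compute ||x|| (intermediates to 6 decimals).
||x|| = sqrt((-6.226)^2 + 1.5303^2 + (-7.1924)^2 + 2.6347^2) = 9.988852
Step 2: Project.
Since ||x|| > R, scale = R/||x|| = 4/9.988852 = 0.400446, proj(x) = scale * x
proj(x) = [-2.493177, 0.612803, -2.880168, 1.055055]
Step 3: Dot product.
a^T * proj(x) = 4*(-2.493177) + 5*0.612803 + 2*(-2.880168) + 2*1.055055 = -10.5589


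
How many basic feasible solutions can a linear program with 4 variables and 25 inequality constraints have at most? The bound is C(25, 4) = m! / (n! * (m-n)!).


Each vertex corresponds to some choice of n active constraints out of m, so the number of vertices is at most C(m, n) = m! / (n!(m-n)!).
m = 25, n = 4
Numerator: 25 * 24 * 23 * 22
Denominator: 4! = 24
C(25, 4) = 12650


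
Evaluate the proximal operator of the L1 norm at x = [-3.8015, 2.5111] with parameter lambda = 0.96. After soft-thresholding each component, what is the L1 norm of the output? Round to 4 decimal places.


Soft-thresholding with lambda = 0.96:
prox(-3.8015) = sign(-3.8015)*max(|-3.8015| - 0.96, 0) = -2.8415
prox(2.5111) = sign(2.5111)*max(|2.5111| - 0.96, 0) = 1.5511
prox(x) = [-2.8415, 1.5511]
||prox(x)||_1 = 2.8415 + 1.5511 = 4.3926


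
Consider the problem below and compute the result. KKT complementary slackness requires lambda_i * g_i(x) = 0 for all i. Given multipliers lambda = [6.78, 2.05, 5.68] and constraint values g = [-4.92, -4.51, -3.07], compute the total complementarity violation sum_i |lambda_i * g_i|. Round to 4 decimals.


KKT complementary slackness check:
lambda_1 * g_1 = 6.78 * -4.92 = -33.3576
lambda_2 * g_2 = 2.05 * -4.51 = -9.2455
lambda_3 * g_3 = 5.68 * -3.07 = -17.4376
Total violation = 33.3576 + 9.2455 + 17.4376 = 60.0407


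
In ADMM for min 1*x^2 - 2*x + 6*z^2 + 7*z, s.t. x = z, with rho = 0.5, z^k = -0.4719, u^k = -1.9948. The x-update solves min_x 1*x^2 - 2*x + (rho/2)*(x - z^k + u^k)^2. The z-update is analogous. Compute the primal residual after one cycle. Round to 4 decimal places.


ADMM iteration with rho = 0.5, z^k = -0.4719, u^k = -1.9948
Step 1: x-update.
Minimize 1*x^2 - 2*x + (0.5/2)*(x + 0.4719 - 1.9948)^2
FOC: (2*1 + 0.5)*x = 2 + 0.5*(-0.4719 + 1.9948)
x^{k+1} = 1.1046
Step 2: z-update.
Minimize 6*z^2 + 7*z + (0.5/2)*(1.1046 - z - 1.9948)^2
FOC: (2*6 + 0.5)*z = -7 + 0.5*(1.1046 - 1.9948)
z^{k+1} = -0.5956
Step 3: u-update.
u^{k+1} = -1.9948 + 1.1046 + 0.5956 = -0.2946
Step 4: Primal residual = |1.1046 + 0.5956| = 1.7002


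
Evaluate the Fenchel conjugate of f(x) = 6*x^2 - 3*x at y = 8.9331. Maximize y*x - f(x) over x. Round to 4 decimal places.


f*(y) = sup_x {y*x - a*x^2 - b*x} = sup_x {(y-b)*x - a*x^2}
FOC: (y - b) - 2a*x = 0 => x* = (y - b)/(2a)
x* = (8.9331 + 3)/(2*6) = 0.9944
f*(8.9331) = (y-b)^2/(4a) = (8.9331 + 3)^2/(4*6)
= 142.3989/24 = 5.9333


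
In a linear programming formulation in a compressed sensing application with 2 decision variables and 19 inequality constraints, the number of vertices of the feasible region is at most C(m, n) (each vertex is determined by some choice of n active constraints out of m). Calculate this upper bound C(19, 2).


Each vertex corresponds to some choice of n active constraints out of m, so the number of vertices is at most C(m, n) = m! / (n!(m-n)!).
m = 19, n = 2
Numerator: 19 * 18
Denominator: 2! = 2
C(19, 2) = 171


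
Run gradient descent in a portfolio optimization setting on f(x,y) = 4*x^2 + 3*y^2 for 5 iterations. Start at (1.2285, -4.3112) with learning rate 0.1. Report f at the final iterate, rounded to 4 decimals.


Gradient descent on f(x,y) = 4*x^2 + 3*y^2.
Starting point: (1.2285, -4.3112), alpha = 0.1
Step 1: grad_x = 2*4*1.2285 = 9.828, grad_y = 2*3*-4.3112 = -25.8672
  x_1 = 1.2285 - 0.1*9.828 = 0.2457
  y_1 = -4.3112 - 0.1*-25.8672 = -1.7245
Step 2: grad_x = 2*4*0.2457 = 1.9656, grad_y = 2*3*-1.7245 = -10.3469
  x_2 = 0.2457 - 0.1*1.9656 = 0.0491
  y_2 = -1.7245 - 0.1*-10.3469 = -0.6898
Step 3: grad_x = 2*4*0.0491 = 0.3931, grad_y = 2*3*-0.6898 = -4.1388
  x_3 = 0.0491 - 0.1*0.3931 = 0.0098
  y_3 = -0.6898 - 0.1*-4.1388 = -0.2759
Step 4: grad_x = 2*4*0.0098 = 0.0786, grad_y = 2*3*-0.2759 = -1.6555
  x_4 = 0.0098 - 0.1*0.0786 = 0.002
  y_4 = -0.2759 - 0.1*-1.6555 = -0.1104
Step 5: grad_x = 2*4*0.002 = 0.0157, grad_y = 2*3*-0.1104 = -0.6622
  x_5 = 0.002 - 0.1*0.0157 = 0.0004
  y_5 = -0.1104 - 0.1*-0.6622 = -0.0441
f(0.0004, -0.0441) = 4*0.0004^2 + 3*(-0.0441)^2 = 0.0058


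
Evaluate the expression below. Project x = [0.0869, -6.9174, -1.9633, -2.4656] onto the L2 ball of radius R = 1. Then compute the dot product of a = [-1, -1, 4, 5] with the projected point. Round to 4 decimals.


Step 1: Compute ||x|| (intermediates to 6 decimals).
||x|| = sqrt(0.0869^2 + (-6.9174)^2 + (-1.9633)^2 + (-2.4656)^2) = 7.602086
Step 2: Project.
Since ||x|| > R, scale = R/||x|| = 1/7.602086 = 0.131543, proj(x) = scale * x
proj(x) = [0.011431, -0.909936, -0.258258, -0.324332]
Step 3: Dot product.
a^T * proj(x) = -1*0.011431 - 1*(-0.909936) + 4*(-0.258258) + 5*(-0.324332) = -1.7562


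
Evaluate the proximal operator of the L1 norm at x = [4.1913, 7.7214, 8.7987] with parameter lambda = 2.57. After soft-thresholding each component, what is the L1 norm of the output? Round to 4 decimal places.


Soft-thresholding with lambda = 2.57:
prox(4.1913) = sign(4.1913)*max(|4.1913| - 2.57, 0) = 1.6213
prox(7.7214) = sign(7.7214)*max(|7.7214| - 2.57, 0) = 5.1514
prox(8.7987) = sign(8.7987)*max(|8.7987| - 2.57, 0) = 6.2287
prox(x) = [1.6213, 5.1514, 6.2287]
||prox(x)||_1 = 1.6213 + 5.1514 + 6.2287 = 13.0014


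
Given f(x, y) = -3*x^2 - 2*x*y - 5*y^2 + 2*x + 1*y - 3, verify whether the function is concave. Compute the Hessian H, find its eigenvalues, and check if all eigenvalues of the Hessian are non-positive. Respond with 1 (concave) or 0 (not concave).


The Hessian of f(x,y) = -3*x^2 - 2*x*y - 5*y^2 + 2*x + 1*y - 3 is:
H = [[-6, -2], [-2, -10]]
Trace = -6 - 10 = -16
Determinant = -6*-10 - (-2)^2 = 56
Discriminant = (-16)^2 - 4*56 = 32.0
Eigenvalues: lambda_1 = -10.8284, lambda_2 = -5.1716
The function is concave.

1


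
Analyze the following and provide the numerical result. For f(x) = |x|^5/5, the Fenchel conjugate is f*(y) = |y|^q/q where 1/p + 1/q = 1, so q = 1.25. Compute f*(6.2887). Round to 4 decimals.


The conjugate exponent q satisfies 1/p + 1/q = 1.
p = 5, so q = 5/(5 - 1) = 1.25
|y|^q = 6.2887^1.25 = 9.9587
f*(6.2887) = 9.9587 / 1.25 = 7.9669


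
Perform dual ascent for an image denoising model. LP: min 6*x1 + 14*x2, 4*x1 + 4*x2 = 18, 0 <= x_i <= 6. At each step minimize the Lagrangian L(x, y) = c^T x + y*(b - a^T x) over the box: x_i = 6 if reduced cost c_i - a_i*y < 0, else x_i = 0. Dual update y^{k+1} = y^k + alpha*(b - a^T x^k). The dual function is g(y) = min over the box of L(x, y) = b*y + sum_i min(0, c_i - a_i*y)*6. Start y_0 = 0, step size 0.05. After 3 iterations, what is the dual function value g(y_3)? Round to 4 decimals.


Dual ascent for LP: min 6*x1 + 14*x2, 4*x1 + 4*x2 = 18, 0 <= x_i <= 6
Step 1: y^k = 0.0, reduced costs: (6.0, 14.0)
  x^k = (0.0, 0.0), subgradient = b - a^T x = 18.0
  y^{k+1} = 0.0 + 0.05*18.0 = 0.9
Step 2: y^k = 0.9, reduced costs: (2.4, 10.4)
  x^k = (0.0, 0.0), subgradient = b - a^T x = 18.0
  y^{k+1} = 0.9 + 0.05*18.0 = 1.8
Step 3: y^k = 1.8, reduced costs: (-1.2, 6.8)
  x^k = (6.0, 0.0), subgradient = b - a^T x = -6.0
  y^{k+1} = 1.8 + 0.05*-6.0 = 1.5
Dual objective at y_3 = 1.5: reduced costs (0.0, 8.0), box minimizer x = (0.0, 0.0)
g(y_3) = b*y + (c1 - a1*y)*x1 + (c2 - a2*y)*x2 = 18*1.5 + 0.0*0.0 + 8.0*0.0 = 27.0 + 0.0 + 0.0 = 27.0


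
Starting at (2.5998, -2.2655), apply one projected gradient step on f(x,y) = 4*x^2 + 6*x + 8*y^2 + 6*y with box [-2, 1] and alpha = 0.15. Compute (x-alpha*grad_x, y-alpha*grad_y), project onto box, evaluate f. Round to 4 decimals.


Step 1: Compute gradient at (2.5998, -2.2655).
grad_x = 2*4*2.5998 + 6 = 26.7984
grad_y = 2*8*-2.2655 + 6 = -30.248
Step 2: Gradient step.
x_raw = 2.5998 - 0.15*26.7984 = -1.42
y_raw = -2.2655 - 0.15*-30.248 = 2.2717
Step 3: Project onto [-2, 1].
x_proj = clip(-1.42) = -1.42
y_proj = clip(2.2717) = 1.0
Step 4: Evaluate f.
f(-1.42, 1.0) = 13.5454


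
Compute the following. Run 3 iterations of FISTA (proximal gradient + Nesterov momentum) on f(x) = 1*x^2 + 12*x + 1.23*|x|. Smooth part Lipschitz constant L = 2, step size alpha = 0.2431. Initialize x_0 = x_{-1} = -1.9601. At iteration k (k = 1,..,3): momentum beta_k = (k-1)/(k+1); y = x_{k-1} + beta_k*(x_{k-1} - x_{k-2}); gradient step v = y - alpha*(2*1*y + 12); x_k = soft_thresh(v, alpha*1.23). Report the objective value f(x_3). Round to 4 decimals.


FISTA on f(x) = 1*x^2 + 12*x + 1.23*|x|
L = 2, alpha = 0.2431
Iteration 1: beta = 0.0, y = -1.9601 + 0.0*(-1.9601 + 1.9601) = -1.9601
  grad(y) = 8.0798, v = y - alpha*grad = -3.9243
  prox(v) = soft_thresh(-3.9243, 0.299) = -3.6253
Iteration 2: beta = 0.3333, y = -3.6253 + 0.3333*(-3.6253 + 1.9601) = -4.1803
  grad(y) = 3.6393, v = y - alpha*grad = -5.0651
  prox(v) = soft_thresh(-5.0651, 0.299) = -4.7661
Iteration 3: beta = 0.5, y = -4.7661 + 0.5*(-4.7661 + 3.6253) = -5.3364
  grad(y) = 1.3271, v = y - alpha*grad = -5.6591
  prox(v) = soft_thresh(-5.6591, 0.299) = -5.36
f(x_3) = 1*(-5.36)^2 + 12*(-5.36) + 1.23*|-5.36| = -28.9976


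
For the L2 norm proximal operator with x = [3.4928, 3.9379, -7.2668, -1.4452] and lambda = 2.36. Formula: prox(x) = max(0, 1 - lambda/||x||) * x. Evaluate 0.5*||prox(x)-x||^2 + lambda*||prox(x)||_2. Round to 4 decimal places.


Step 1: Compute ||x||.
||x|| = 9.0885
Step 2: Compute scaling factor.
scale = max(0, 1 - 2.36/9.0885) = 0.7403
Step 3: prox(x) = [2.5858, 2.9154, -5.3798, -1.0699]
||prox(x)|| = 6.7285
Step 4: Proximal objective.
0.5*||prox-x||^2 = 2.7848
lambda*||prox|| = 15.8793
Total = 18.6642


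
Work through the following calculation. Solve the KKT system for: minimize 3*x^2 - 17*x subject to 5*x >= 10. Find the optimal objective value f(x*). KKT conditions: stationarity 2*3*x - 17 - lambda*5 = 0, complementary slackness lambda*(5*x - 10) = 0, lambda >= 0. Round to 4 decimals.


Step 1: Try lambda = 0 (constraint inactive).
Stationarity: 2*3*x - 17 = 0
x* = 17/(2*3) = 17/6 = 2.8333 (rounded; the exact value 17/6 is used below)
Check constraint: 5*2.8333 = 14.1665 >= 10 -- satisfied.
Step 2: Compute optimal value.
f(x*) = 3*(17/6)^2 - 17*(17/6) = -24.0833


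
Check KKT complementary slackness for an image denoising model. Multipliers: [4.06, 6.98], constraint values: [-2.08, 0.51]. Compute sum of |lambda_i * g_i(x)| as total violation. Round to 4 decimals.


KKT complementary slackness check:
lambda_1 * g_1 = 4.06 * -2.08 = -8.4448
lambda_2 * g_2 = 6.98 * 0.51 = 3.5598
Total violation = 8.4448 + 3.5598 = 12.0046


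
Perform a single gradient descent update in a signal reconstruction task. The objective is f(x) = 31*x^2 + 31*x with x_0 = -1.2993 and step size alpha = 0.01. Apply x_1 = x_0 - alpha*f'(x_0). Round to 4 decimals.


We compute the gradient at x_0 and apply the update.
f'(x) = 62*x + 31
f'(-1.2993) = 62*-1.2993 + 31 = -49.5566
x_1 = -1.2993 - 0.01*-49.5566 = -0.8037


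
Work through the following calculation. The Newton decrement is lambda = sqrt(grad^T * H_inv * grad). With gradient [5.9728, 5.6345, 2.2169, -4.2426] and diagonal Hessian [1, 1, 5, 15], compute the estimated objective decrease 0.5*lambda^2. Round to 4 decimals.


Step 1: H is diagonal, so H^(-1) * g = [5.9728, 5.6345, 0.4434, -0.2828].
Step 2: g^T H^(-1) g = sum_i g_i^2 / H_ii
  = (5.9728)^2/1 + (5.6345)^2/1 + (2.2169)^2/5 + (-4.2426)^2/15
  = 35.6743 + 31.7476 + 0.9829 + 1.2 = 69.6048
Step 3: Objective decrease = 0.5 * g^T H^(-1) g = 34.8024


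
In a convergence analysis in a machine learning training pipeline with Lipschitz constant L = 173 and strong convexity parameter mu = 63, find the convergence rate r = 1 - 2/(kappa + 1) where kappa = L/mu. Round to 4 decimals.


Step 1: Compute the condition number.
kappa = L/mu = 173/63 = 2.746
Step 2: Compute the convergence rate.
r = 1 - 2/(kappa + 1) = 1 - 2*mu/(L + mu) = (L - mu)/(L + mu) = 110/236 = 0.4661


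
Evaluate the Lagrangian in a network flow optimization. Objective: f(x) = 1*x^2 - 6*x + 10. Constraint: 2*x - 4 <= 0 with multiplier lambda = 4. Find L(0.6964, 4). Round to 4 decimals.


Step 1: Evaluate f(x).
f(0.6964) = 1*0.6964^2 - 6*0.6964 + 10 = 6.3066
Step 2: Evaluate g(x).
g(0.6964) = 2*0.6964 - 4 = -2.6072
Step 3: Compute Lagrangian.
L = 6.3066 + 4*-2.6072 = -4.1222
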